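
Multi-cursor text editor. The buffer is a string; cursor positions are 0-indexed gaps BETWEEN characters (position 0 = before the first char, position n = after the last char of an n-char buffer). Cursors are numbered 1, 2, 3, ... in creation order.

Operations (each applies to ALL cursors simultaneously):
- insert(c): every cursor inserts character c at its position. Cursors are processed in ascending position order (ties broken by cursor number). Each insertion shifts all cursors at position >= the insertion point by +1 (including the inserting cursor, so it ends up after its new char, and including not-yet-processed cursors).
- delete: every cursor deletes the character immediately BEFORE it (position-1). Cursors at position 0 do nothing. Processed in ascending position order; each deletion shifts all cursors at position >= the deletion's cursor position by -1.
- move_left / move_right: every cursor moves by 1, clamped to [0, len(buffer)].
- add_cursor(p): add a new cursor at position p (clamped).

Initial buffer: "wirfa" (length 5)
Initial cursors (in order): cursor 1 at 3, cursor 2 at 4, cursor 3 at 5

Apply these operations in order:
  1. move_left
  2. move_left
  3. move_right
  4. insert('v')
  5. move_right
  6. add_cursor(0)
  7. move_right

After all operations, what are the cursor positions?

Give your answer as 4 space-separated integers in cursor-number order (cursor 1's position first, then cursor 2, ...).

Answer: 5 7 8 1

Derivation:
After op 1 (move_left): buffer="wirfa" (len 5), cursors c1@2 c2@3 c3@4, authorship .....
After op 2 (move_left): buffer="wirfa" (len 5), cursors c1@1 c2@2 c3@3, authorship .....
After op 3 (move_right): buffer="wirfa" (len 5), cursors c1@2 c2@3 c3@4, authorship .....
After op 4 (insert('v')): buffer="wivrvfva" (len 8), cursors c1@3 c2@5 c3@7, authorship ..1.2.3.
After op 5 (move_right): buffer="wivrvfva" (len 8), cursors c1@4 c2@6 c3@8, authorship ..1.2.3.
After op 6 (add_cursor(0)): buffer="wivrvfva" (len 8), cursors c4@0 c1@4 c2@6 c3@8, authorship ..1.2.3.
After op 7 (move_right): buffer="wivrvfva" (len 8), cursors c4@1 c1@5 c2@7 c3@8, authorship ..1.2.3.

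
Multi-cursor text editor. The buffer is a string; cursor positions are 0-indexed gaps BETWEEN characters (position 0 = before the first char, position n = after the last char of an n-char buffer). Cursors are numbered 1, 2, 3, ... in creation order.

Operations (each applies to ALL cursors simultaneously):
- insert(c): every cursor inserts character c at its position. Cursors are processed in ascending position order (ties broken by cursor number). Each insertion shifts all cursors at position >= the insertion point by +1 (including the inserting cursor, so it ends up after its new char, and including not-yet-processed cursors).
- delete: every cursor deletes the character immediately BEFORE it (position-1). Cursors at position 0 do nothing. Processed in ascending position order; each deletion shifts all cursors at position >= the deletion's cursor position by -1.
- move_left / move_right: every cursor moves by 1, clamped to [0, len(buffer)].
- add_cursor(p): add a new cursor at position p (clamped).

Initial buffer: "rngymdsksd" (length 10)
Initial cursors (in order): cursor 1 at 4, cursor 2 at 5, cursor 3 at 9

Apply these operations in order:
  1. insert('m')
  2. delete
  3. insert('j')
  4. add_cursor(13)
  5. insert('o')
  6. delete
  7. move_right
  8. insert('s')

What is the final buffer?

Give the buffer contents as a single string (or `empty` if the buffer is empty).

Answer: rngyjmsjdssksjdss

Derivation:
After op 1 (insert('m')): buffer="rngymmmdsksmd" (len 13), cursors c1@5 c2@7 c3@12, authorship ....1.2....3.
After op 2 (delete): buffer="rngymdsksd" (len 10), cursors c1@4 c2@5 c3@9, authorship ..........
After op 3 (insert('j')): buffer="rngyjmjdsksjd" (len 13), cursors c1@5 c2@7 c3@12, authorship ....1.2....3.
After op 4 (add_cursor(13)): buffer="rngyjmjdsksjd" (len 13), cursors c1@5 c2@7 c3@12 c4@13, authorship ....1.2....3.
After op 5 (insert('o')): buffer="rngyjomjodsksjodo" (len 17), cursors c1@6 c2@9 c3@15 c4@17, authorship ....11.22....33.4
After op 6 (delete): buffer="rngyjmjdsksjd" (len 13), cursors c1@5 c2@7 c3@12 c4@13, authorship ....1.2....3.
After op 7 (move_right): buffer="rngyjmjdsksjd" (len 13), cursors c1@6 c2@8 c3@13 c4@13, authorship ....1.2....3.
After op 8 (insert('s')): buffer="rngyjmsjdssksjdss" (len 17), cursors c1@7 c2@10 c3@17 c4@17, authorship ....1.12.2...3.34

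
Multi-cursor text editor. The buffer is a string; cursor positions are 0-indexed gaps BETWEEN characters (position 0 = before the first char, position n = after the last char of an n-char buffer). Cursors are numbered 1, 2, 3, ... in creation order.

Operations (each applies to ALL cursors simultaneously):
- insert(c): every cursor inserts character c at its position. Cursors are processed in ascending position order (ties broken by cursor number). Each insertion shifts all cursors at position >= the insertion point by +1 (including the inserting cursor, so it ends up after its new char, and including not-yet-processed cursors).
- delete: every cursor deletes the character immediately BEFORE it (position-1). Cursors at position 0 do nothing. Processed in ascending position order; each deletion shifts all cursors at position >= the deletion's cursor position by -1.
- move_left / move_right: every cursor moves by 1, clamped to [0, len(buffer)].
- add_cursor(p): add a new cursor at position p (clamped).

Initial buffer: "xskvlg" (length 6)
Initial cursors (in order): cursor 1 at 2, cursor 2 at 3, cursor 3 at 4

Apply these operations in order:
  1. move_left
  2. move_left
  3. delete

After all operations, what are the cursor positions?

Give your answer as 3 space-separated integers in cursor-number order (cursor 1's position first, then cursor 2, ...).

After op 1 (move_left): buffer="xskvlg" (len 6), cursors c1@1 c2@2 c3@3, authorship ......
After op 2 (move_left): buffer="xskvlg" (len 6), cursors c1@0 c2@1 c3@2, authorship ......
After op 3 (delete): buffer="kvlg" (len 4), cursors c1@0 c2@0 c3@0, authorship ....

Answer: 0 0 0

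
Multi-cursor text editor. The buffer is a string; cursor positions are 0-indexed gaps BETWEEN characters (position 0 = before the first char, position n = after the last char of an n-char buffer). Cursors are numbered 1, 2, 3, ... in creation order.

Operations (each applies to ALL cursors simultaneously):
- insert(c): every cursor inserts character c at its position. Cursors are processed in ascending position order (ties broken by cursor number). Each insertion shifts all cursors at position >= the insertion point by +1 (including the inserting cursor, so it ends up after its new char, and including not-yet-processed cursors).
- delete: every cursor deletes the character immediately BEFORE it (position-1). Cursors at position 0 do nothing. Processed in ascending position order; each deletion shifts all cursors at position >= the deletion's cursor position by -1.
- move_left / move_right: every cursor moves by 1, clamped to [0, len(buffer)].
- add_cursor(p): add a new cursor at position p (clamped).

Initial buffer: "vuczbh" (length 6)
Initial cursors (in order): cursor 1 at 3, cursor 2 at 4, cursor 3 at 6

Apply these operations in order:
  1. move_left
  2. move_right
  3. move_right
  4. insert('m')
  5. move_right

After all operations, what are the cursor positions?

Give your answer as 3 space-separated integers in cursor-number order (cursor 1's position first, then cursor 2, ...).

Answer: 6 8 9

Derivation:
After op 1 (move_left): buffer="vuczbh" (len 6), cursors c1@2 c2@3 c3@5, authorship ......
After op 2 (move_right): buffer="vuczbh" (len 6), cursors c1@3 c2@4 c3@6, authorship ......
After op 3 (move_right): buffer="vuczbh" (len 6), cursors c1@4 c2@5 c3@6, authorship ......
After op 4 (insert('m')): buffer="vuczmbmhm" (len 9), cursors c1@5 c2@7 c3@9, authorship ....1.2.3
After op 5 (move_right): buffer="vuczmbmhm" (len 9), cursors c1@6 c2@8 c3@9, authorship ....1.2.3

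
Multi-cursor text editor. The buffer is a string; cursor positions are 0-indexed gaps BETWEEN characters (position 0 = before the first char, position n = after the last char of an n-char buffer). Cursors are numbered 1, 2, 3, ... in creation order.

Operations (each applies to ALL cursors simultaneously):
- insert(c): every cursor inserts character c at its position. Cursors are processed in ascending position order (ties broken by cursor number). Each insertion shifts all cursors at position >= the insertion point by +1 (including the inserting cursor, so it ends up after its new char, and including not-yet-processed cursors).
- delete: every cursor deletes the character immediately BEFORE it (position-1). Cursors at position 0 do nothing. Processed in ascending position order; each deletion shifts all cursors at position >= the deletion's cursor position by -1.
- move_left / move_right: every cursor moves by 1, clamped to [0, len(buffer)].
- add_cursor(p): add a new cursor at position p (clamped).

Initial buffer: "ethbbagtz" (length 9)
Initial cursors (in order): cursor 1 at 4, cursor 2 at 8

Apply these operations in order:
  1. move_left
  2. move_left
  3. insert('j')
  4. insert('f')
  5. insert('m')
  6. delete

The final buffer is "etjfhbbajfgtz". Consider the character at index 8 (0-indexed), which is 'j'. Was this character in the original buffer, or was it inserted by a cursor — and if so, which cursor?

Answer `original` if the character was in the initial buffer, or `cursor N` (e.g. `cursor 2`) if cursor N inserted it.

After op 1 (move_left): buffer="ethbbagtz" (len 9), cursors c1@3 c2@7, authorship .........
After op 2 (move_left): buffer="ethbbagtz" (len 9), cursors c1@2 c2@6, authorship .........
After op 3 (insert('j')): buffer="etjhbbajgtz" (len 11), cursors c1@3 c2@8, authorship ..1....2...
After op 4 (insert('f')): buffer="etjfhbbajfgtz" (len 13), cursors c1@4 c2@10, authorship ..11....22...
After op 5 (insert('m')): buffer="etjfmhbbajfmgtz" (len 15), cursors c1@5 c2@12, authorship ..111....222...
After op 6 (delete): buffer="etjfhbbajfgtz" (len 13), cursors c1@4 c2@10, authorship ..11....22...
Authorship (.=original, N=cursor N): . . 1 1 . . . . 2 2 . . .
Index 8: author = 2

Answer: cursor 2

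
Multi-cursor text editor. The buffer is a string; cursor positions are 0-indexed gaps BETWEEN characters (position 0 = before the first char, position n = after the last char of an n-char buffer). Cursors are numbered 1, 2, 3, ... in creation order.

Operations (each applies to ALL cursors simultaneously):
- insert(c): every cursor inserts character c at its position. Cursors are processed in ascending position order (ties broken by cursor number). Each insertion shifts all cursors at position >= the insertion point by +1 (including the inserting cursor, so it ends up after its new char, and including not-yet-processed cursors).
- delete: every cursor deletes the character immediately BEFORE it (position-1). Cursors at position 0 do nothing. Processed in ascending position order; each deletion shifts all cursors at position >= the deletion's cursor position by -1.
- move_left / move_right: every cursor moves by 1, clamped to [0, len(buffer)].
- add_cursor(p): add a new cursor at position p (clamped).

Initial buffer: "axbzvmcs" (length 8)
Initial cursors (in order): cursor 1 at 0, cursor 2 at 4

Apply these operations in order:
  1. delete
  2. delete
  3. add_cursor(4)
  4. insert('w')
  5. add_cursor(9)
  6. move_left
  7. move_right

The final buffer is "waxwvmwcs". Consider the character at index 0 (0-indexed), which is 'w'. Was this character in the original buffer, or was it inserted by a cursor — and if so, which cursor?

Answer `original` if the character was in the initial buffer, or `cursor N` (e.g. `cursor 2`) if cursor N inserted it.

After op 1 (delete): buffer="axbvmcs" (len 7), cursors c1@0 c2@3, authorship .......
After op 2 (delete): buffer="axvmcs" (len 6), cursors c1@0 c2@2, authorship ......
After op 3 (add_cursor(4)): buffer="axvmcs" (len 6), cursors c1@0 c2@2 c3@4, authorship ......
After op 4 (insert('w')): buffer="waxwvmwcs" (len 9), cursors c1@1 c2@4 c3@7, authorship 1..2..3..
After op 5 (add_cursor(9)): buffer="waxwvmwcs" (len 9), cursors c1@1 c2@4 c3@7 c4@9, authorship 1..2..3..
After op 6 (move_left): buffer="waxwvmwcs" (len 9), cursors c1@0 c2@3 c3@6 c4@8, authorship 1..2..3..
After op 7 (move_right): buffer="waxwvmwcs" (len 9), cursors c1@1 c2@4 c3@7 c4@9, authorship 1..2..3..
Authorship (.=original, N=cursor N): 1 . . 2 . . 3 . .
Index 0: author = 1

Answer: cursor 1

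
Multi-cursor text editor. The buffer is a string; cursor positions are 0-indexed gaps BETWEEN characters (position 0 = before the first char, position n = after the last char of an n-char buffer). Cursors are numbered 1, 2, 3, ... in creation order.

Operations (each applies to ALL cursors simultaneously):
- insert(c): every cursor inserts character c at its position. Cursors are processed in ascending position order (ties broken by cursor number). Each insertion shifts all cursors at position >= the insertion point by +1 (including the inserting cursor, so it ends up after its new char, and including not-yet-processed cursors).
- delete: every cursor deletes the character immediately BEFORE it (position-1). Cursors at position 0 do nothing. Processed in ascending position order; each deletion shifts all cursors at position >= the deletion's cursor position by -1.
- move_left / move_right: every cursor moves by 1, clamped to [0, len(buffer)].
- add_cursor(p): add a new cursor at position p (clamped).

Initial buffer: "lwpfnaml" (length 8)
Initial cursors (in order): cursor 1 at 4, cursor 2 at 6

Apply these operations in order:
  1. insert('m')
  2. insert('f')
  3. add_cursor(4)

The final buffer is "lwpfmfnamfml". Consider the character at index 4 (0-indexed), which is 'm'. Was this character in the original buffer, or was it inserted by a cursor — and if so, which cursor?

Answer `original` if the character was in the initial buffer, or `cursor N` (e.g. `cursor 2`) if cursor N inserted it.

Answer: cursor 1

Derivation:
After op 1 (insert('m')): buffer="lwpfmnamml" (len 10), cursors c1@5 c2@8, authorship ....1..2..
After op 2 (insert('f')): buffer="lwpfmfnamfml" (len 12), cursors c1@6 c2@10, authorship ....11..22..
After op 3 (add_cursor(4)): buffer="lwpfmfnamfml" (len 12), cursors c3@4 c1@6 c2@10, authorship ....11..22..
Authorship (.=original, N=cursor N): . . . . 1 1 . . 2 2 . .
Index 4: author = 1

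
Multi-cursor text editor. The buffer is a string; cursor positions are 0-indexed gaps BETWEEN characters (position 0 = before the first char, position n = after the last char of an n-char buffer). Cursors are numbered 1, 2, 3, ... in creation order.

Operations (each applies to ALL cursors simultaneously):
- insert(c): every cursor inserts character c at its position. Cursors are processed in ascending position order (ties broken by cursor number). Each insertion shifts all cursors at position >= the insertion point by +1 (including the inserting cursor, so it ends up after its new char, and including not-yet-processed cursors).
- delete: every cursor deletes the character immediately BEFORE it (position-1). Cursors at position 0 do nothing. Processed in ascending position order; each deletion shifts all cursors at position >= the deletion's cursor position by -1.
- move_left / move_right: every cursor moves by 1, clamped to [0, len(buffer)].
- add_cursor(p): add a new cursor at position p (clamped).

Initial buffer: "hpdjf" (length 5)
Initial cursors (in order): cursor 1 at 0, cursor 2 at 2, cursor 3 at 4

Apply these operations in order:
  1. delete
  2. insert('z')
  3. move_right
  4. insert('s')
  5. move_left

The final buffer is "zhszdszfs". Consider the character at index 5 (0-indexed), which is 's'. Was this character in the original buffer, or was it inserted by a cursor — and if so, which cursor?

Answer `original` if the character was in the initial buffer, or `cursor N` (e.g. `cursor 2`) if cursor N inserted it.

Answer: cursor 2

Derivation:
After op 1 (delete): buffer="hdf" (len 3), cursors c1@0 c2@1 c3@2, authorship ...
After op 2 (insert('z')): buffer="zhzdzf" (len 6), cursors c1@1 c2@3 c3@5, authorship 1.2.3.
After op 3 (move_right): buffer="zhzdzf" (len 6), cursors c1@2 c2@4 c3@6, authorship 1.2.3.
After op 4 (insert('s')): buffer="zhszdszfs" (len 9), cursors c1@3 c2@6 c3@9, authorship 1.12.23.3
After op 5 (move_left): buffer="zhszdszfs" (len 9), cursors c1@2 c2@5 c3@8, authorship 1.12.23.3
Authorship (.=original, N=cursor N): 1 . 1 2 . 2 3 . 3
Index 5: author = 2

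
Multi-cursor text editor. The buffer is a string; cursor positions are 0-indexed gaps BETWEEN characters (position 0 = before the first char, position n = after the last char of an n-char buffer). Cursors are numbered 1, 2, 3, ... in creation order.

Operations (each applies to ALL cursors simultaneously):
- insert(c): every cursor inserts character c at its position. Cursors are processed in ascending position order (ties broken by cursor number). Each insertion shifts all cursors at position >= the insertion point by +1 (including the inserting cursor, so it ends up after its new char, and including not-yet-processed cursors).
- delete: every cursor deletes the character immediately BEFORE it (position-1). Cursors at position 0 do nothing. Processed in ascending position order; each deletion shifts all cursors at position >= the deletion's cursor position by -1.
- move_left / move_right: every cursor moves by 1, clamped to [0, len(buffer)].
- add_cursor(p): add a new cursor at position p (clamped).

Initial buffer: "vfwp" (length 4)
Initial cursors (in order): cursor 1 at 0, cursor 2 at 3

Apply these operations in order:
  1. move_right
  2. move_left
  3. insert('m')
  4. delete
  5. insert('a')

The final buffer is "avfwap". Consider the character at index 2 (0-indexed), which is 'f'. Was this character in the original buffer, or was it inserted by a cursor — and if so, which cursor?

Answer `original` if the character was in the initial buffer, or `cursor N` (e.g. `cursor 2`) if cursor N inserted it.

Answer: original

Derivation:
After op 1 (move_right): buffer="vfwp" (len 4), cursors c1@1 c2@4, authorship ....
After op 2 (move_left): buffer="vfwp" (len 4), cursors c1@0 c2@3, authorship ....
After op 3 (insert('m')): buffer="mvfwmp" (len 6), cursors c1@1 c2@5, authorship 1...2.
After op 4 (delete): buffer="vfwp" (len 4), cursors c1@0 c2@3, authorship ....
After op 5 (insert('a')): buffer="avfwap" (len 6), cursors c1@1 c2@5, authorship 1...2.
Authorship (.=original, N=cursor N): 1 . . . 2 .
Index 2: author = original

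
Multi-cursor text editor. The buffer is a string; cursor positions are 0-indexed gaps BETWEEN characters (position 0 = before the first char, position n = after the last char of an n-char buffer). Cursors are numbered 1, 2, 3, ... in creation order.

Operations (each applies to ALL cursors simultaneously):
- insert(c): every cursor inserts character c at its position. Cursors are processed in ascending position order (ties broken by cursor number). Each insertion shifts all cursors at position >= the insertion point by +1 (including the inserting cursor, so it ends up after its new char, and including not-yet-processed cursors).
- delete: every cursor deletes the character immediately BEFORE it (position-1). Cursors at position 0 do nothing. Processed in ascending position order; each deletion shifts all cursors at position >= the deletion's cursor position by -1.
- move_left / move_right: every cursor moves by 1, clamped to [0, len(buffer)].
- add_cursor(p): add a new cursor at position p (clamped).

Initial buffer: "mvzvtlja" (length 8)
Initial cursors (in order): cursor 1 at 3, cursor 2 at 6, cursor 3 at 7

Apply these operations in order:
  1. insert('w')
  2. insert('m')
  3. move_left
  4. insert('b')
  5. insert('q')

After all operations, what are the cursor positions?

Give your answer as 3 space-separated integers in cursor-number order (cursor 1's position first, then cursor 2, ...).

Answer: 6 13 18

Derivation:
After op 1 (insert('w')): buffer="mvzwvtlwjwa" (len 11), cursors c1@4 c2@8 c3@10, authorship ...1...2.3.
After op 2 (insert('m')): buffer="mvzwmvtlwmjwma" (len 14), cursors c1@5 c2@10 c3@13, authorship ...11...22.33.
After op 3 (move_left): buffer="mvzwmvtlwmjwma" (len 14), cursors c1@4 c2@9 c3@12, authorship ...11...22.33.
After op 4 (insert('b')): buffer="mvzwbmvtlwbmjwbma" (len 17), cursors c1@5 c2@11 c3@15, authorship ...111...222.333.
After op 5 (insert('q')): buffer="mvzwbqmvtlwbqmjwbqma" (len 20), cursors c1@6 c2@13 c3@18, authorship ...1111...2222.3333.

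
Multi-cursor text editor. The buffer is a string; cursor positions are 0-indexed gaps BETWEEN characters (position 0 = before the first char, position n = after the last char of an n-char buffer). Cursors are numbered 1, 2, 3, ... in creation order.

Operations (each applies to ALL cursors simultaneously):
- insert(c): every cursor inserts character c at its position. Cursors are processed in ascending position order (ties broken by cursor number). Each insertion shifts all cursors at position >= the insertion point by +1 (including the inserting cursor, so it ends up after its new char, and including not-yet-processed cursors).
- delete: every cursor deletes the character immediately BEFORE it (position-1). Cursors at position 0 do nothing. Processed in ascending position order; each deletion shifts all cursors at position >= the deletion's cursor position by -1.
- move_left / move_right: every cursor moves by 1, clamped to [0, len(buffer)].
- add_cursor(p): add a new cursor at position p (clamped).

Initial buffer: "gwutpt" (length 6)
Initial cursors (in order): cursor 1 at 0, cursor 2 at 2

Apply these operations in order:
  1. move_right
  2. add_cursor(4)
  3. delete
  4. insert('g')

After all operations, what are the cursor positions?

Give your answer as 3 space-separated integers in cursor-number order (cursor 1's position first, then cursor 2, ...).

Answer: 1 4 4

Derivation:
After op 1 (move_right): buffer="gwutpt" (len 6), cursors c1@1 c2@3, authorship ......
After op 2 (add_cursor(4)): buffer="gwutpt" (len 6), cursors c1@1 c2@3 c3@4, authorship ......
After op 3 (delete): buffer="wpt" (len 3), cursors c1@0 c2@1 c3@1, authorship ...
After op 4 (insert('g')): buffer="gwggpt" (len 6), cursors c1@1 c2@4 c3@4, authorship 1.23..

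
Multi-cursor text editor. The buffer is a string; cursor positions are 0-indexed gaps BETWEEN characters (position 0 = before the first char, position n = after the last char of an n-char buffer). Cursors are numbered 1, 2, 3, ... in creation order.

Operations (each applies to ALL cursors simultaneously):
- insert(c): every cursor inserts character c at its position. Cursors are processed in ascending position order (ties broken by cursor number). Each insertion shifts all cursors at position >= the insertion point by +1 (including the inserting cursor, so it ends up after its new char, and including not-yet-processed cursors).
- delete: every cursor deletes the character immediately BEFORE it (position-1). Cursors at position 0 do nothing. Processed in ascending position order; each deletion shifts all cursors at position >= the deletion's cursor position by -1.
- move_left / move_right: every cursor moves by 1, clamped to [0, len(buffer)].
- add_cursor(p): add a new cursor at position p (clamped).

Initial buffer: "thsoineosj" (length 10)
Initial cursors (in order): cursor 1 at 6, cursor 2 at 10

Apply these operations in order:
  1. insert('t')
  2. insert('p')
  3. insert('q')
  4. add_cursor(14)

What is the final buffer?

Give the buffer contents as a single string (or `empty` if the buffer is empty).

After op 1 (insert('t')): buffer="thsointeosjt" (len 12), cursors c1@7 c2@12, authorship ......1....2
After op 2 (insert('p')): buffer="thsointpeosjtp" (len 14), cursors c1@8 c2@14, authorship ......11....22
After op 3 (insert('q')): buffer="thsointpqeosjtpq" (len 16), cursors c1@9 c2@16, authorship ......111....222
After op 4 (add_cursor(14)): buffer="thsointpqeosjtpq" (len 16), cursors c1@9 c3@14 c2@16, authorship ......111....222

Answer: thsointpqeosjtpq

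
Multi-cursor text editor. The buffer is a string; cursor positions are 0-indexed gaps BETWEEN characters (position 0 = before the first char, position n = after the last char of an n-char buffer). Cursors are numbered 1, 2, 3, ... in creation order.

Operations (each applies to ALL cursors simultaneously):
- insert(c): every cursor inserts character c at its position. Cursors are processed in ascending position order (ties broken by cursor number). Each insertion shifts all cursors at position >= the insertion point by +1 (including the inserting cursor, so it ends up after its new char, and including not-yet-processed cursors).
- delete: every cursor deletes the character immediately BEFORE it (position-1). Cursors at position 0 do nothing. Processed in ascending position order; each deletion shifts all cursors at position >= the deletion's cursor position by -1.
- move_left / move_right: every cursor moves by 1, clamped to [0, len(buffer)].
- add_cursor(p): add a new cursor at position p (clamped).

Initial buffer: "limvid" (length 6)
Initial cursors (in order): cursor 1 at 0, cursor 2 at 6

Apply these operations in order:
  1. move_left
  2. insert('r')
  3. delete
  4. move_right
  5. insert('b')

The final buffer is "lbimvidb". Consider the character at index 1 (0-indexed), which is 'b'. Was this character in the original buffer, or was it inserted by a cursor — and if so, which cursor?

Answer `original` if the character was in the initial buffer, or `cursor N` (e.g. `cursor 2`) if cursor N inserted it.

After op 1 (move_left): buffer="limvid" (len 6), cursors c1@0 c2@5, authorship ......
After op 2 (insert('r')): buffer="rlimvird" (len 8), cursors c1@1 c2@7, authorship 1.....2.
After op 3 (delete): buffer="limvid" (len 6), cursors c1@0 c2@5, authorship ......
After op 4 (move_right): buffer="limvid" (len 6), cursors c1@1 c2@6, authorship ......
After op 5 (insert('b')): buffer="lbimvidb" (len 8), cursors c1@2 c2@8, authorship .1.....2
Authorship (.=original, N=cursor N): . 1 . . . . . 2
Index 1: author = 1

Answer: cursor 1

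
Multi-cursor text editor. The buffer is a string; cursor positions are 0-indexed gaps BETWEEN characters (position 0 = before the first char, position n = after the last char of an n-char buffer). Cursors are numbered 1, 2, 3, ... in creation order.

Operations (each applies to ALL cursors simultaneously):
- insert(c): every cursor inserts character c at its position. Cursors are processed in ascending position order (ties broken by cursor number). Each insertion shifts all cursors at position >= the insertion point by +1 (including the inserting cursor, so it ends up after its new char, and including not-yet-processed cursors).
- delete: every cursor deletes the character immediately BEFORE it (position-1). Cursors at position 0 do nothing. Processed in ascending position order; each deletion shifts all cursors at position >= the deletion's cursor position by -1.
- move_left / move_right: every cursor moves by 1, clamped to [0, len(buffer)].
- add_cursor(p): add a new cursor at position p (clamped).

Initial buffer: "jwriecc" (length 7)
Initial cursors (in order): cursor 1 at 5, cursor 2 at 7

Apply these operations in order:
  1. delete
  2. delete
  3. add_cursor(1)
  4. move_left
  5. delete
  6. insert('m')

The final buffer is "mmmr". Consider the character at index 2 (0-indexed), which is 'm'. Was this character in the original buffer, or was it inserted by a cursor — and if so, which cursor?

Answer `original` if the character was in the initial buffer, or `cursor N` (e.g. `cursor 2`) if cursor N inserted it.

Answer: cursor 3

Derivation:
After op 1 (delete): buffer="jwric" (len 5), cursors c1@4 c2@5, authorship .....
After op 2 (delete): buffer="jwr" (len 3), cursors c1@3 c2@3, authorship ...
After op 3 (add_cursor(1)): buffer="jwr" (len 3), cursors c3@1 c1@3 c2@3, authorship ...
After op 4 (move_left): buffer="jwr" (len 3), cursors c3@0 c1@2 c2@2, authorship ...
After op 5 (delete): buffer="r" (len 1), cursors c1@0 c2@0 c3@0, authorship .
After op 6 (insert('m')): buffer="mmmr" (len 4), cursors c1@3 c2@3 c3@3, authorship 123.
Authorship (.=original, N=cursor N): 1 2 3 .
Index 2: author = 3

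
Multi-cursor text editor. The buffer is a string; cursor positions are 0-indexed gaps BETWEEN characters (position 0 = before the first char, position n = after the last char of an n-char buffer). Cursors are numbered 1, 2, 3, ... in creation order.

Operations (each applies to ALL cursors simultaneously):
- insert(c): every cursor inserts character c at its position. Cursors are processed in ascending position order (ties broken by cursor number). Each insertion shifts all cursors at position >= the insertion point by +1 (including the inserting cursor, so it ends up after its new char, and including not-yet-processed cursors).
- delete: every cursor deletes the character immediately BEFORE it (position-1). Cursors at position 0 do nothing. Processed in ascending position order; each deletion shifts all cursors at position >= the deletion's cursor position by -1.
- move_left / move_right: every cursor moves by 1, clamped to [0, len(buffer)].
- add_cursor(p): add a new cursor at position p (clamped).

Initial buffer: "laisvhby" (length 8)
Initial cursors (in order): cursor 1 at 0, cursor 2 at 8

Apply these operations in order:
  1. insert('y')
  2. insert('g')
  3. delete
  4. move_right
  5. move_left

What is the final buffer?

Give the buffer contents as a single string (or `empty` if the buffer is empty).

After op 1 (insert('y')): buffer="ylaisvhbyy" (len 10), cursors c1@1 c2@10, authorship 1........2
After op 2 (insert('g')): buffer="yglaisvhbyyg" (len 12), cursors c1@2 c2@12, authorship 11........22
After op 3 (delete): buffer="ylaisvhbyy" (len 10), cursors c1@1 c2@10, authorship 1........2
After op 4 (move_right): buffer="ylaisvhbyy" (len 10), cursors c1@2 c2@10, authorship 1........2
After op 5 (move_left): buffer="ylaisvhbyy" (len 10), cursors c1@1 c2@9, authorship 1........2

Answer: ylaisvhbyy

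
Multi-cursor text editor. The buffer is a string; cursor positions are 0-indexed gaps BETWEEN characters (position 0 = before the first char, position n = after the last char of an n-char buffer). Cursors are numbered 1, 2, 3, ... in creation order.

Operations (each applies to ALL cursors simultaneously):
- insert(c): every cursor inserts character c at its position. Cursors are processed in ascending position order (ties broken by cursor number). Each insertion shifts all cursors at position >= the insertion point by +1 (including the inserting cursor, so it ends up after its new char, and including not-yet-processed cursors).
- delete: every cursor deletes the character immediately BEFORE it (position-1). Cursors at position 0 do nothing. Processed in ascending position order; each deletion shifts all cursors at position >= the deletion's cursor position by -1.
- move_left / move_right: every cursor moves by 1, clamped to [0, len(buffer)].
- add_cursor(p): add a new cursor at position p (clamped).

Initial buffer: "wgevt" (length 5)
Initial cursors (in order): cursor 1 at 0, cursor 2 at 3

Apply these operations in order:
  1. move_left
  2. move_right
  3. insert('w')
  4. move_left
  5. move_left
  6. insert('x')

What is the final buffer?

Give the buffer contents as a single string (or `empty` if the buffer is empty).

After op 1 (move_left): buffer="wgevt" (len 5), cursors c1@0 c2@2, authorship .....
After op 2 (move_right): buffer="wgevt" (len 5), cursors c1@1 c2@3, authorship .....
After op 3 (insert('w')): buffer="wwgewvt" (len 7), cursors c1@2 c2@5, authorship .1..2..
After op 4 (move_left): buffer="wwgewvt" (len 7), cursors c1@1 c2@4, authorship .1..2..
After op 5 (move_left): buffer="wwgewvt" (len 7), cursors c1@0 c2@3, authorship .1..2..
After op 6 (insert('x')): buffer="xwwgxewvt" (len 9), cursors c1@1 c2@5, authorship 1.1.2.2..

Answer: xwwgxewvt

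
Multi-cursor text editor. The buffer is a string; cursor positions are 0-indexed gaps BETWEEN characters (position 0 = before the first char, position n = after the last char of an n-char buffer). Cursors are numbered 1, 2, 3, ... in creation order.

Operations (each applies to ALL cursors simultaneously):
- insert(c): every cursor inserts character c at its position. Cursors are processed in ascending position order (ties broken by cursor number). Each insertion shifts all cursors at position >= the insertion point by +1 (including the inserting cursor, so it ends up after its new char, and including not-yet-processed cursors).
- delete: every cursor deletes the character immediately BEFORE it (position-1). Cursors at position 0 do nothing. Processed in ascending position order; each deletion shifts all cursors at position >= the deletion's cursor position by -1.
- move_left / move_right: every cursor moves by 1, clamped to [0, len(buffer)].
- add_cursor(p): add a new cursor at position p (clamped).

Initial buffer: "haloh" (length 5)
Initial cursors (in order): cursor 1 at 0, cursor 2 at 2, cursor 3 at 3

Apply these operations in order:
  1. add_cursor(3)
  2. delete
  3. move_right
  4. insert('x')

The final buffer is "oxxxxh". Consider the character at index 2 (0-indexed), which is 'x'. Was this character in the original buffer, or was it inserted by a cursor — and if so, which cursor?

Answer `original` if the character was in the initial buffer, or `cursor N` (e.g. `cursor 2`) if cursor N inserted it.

After op 1 (add_cursor(3)): buffer="haloh" (len 5), cursors c1@0 c2@2 c3@3 c4@3, authorship .....
After op 2 (delete): buffer="oh" (len 2), cursors c1@0 c2@0 c3@0 c4@0, authorship ..
After op 3 (move_right): buffer="oh" (len 2), cursors c1@1 c2@1 c3@1 c4@1, authorship ..
After op 4 (insert('x')): buffer="oxxxxh" (len 6), cursors c1@5 c2@5 c3@5 c4@5, authorship .1234.
Authorship (.=original, N=cursor N): . 1 2 3 4 .
Index 2: author = 2

Answer: cursor 2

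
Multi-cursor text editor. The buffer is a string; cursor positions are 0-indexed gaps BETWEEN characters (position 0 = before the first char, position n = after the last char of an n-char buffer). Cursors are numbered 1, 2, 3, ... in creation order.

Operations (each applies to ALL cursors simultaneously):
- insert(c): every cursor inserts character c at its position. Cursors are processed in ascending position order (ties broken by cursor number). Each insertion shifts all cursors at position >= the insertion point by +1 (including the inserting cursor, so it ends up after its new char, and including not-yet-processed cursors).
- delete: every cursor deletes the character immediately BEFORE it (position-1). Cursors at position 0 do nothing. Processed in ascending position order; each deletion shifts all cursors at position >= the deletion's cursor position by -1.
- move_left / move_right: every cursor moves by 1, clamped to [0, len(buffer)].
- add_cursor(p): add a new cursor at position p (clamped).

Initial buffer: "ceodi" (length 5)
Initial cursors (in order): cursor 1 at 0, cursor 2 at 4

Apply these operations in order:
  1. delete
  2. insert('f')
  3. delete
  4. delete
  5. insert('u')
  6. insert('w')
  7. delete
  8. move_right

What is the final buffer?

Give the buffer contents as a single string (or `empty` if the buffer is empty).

Answer: uceui

Derivation:
After op 1 (delete): buffer="ceoi" (len 4), cursors c1@0 c2@3, authorship ....
After op 2 (insert('f')): buffer="fceofi" (len 6), cursors c1@1 c2@5, authorship 1...2.
After op 3 (delete): buffer="ceoi" (len 4), cursors c1@0 c2@3, authorship ....
After op 4 (delete): buffer="cei" (len 3), cursors c1@0 c2@2, authorship ...
After op 5 (insert('u')): buffer="uceui" (len 5), cursors c1@1 c2@4, authorship 1..2.
After op 6 (insert('w')): buffer="uwceuwi" (len 7), cursors c1@2 c2@6, authorship 11..22.
After op 7 (delete): buffer="uceui" (len 5), cursors c1@1 c2@4, authorship 1..2.
After op 8 (move_right): buffer="uceui" (len 5), cursors c1@2 c2@5, authorship 1..2.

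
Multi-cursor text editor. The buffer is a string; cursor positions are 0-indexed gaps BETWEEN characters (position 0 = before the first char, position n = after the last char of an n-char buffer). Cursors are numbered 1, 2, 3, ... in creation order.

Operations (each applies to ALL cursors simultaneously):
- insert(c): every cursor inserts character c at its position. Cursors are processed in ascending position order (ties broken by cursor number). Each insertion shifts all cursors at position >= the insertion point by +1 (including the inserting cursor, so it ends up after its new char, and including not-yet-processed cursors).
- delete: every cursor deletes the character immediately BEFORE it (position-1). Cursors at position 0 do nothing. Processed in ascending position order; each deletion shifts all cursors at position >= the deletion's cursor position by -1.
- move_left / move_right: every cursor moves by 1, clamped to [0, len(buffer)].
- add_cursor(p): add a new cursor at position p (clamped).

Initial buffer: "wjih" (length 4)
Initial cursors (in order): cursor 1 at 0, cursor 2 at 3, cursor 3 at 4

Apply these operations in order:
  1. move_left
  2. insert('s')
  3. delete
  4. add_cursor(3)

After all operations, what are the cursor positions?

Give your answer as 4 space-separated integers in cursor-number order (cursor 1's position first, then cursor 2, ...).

Answer: 0 2 3 3

Derivation:
After op 1 (move_left): buffer="wjih" (len 4), cursors c1@0 c2@2 c3@3, authorship ....
After op 2 (insert('s')): buffer="swjsish" (len 7), cursors c1@1 c2@4 c3@6, authorship 1..2.3.
After op 3 (delete): buffer="wjih" (len 4), cursors c1@0 c2@2 c3@3, authorship ....
After op 4 (add_cursor(3)): buffer="wjih" (len 4), cursors c1@0 c2@2 c3@3 c4@3, authorship ....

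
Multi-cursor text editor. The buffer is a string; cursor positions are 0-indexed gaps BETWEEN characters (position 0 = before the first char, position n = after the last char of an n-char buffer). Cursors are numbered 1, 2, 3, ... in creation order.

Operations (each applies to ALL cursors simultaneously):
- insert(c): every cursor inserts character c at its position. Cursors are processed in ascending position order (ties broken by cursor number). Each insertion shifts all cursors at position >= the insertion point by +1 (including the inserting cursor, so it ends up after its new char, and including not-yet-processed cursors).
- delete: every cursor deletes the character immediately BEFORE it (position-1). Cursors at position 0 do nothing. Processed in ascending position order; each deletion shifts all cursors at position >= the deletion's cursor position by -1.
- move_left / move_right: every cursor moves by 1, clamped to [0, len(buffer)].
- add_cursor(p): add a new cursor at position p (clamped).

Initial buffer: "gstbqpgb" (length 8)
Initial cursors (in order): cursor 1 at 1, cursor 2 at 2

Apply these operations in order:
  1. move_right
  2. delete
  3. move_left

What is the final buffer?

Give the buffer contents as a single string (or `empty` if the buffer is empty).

After op 1 (move_right): buffer="gstbqpgb" (len 8), cursors c1@2 c2@3, authorship ........
After op 2 (delete): buffer="gbqpgb" (len 6), cursors c1@1 c2@1, authorship ......
After op 3 (move_left): buffer="gbqpgb" (len 6), cursors c1@0 c2@0, authorship ......

Answer: gbqpgb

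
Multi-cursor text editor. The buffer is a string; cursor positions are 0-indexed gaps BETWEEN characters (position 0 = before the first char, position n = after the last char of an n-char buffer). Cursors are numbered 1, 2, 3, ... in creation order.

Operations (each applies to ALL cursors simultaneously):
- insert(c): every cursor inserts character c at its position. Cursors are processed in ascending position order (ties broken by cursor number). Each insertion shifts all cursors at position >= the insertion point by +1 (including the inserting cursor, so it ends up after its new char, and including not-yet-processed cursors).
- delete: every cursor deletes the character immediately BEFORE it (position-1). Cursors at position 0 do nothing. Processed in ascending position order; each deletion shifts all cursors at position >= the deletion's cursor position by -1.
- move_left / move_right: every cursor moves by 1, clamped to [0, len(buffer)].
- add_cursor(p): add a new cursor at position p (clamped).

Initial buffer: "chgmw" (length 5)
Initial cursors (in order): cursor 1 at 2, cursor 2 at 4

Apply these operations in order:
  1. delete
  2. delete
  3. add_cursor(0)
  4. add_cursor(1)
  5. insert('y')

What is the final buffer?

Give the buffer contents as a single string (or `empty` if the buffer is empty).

Answer: yyywy

Derivation:
After op 1 (delete): buffer="cgw" (len 3), cursors c1@1 c2@2, authorship ...
After op 2 (delete): buffer="w" (len 1), cursors c1@0 c2@0, authorship .
After op 3 (add_cursor(0)): buffer="w" (len 1), cursors c1@0 c2@0 c3@0, authorship .
After op 4 (add_cursor(1)): buffer="w" (len 1), cursors c1@0 c2@0 c3@0 c4@1, authorship .
After op 5 (insert('y')): buffer="yyywy" (len 5), cursors c1@3 c2@3 c3@3 c4@5, authorship 123.4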